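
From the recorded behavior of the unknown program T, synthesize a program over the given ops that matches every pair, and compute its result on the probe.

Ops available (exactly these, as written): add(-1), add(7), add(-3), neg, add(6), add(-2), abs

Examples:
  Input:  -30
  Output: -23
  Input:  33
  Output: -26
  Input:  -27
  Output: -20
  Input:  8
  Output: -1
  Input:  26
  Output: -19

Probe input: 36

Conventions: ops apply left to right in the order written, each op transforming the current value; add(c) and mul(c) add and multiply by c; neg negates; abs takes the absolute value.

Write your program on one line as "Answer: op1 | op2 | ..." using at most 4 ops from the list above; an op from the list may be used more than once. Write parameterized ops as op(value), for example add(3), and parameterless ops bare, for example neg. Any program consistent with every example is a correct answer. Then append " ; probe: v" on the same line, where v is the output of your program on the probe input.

abs | neg | add(7) ; probe: -29

Check, running the answer program on each example:
  -30 -> 30 -> -30 -> -23
  33 -> 33 -> -33 -> -26
  -27 -> 27 -> -27 -> -20
  8 -> 8 -> -8 -> -1
  26 -> 26 -> -26 -> -19
  probe: 36 -> 36 -> -36 -> -29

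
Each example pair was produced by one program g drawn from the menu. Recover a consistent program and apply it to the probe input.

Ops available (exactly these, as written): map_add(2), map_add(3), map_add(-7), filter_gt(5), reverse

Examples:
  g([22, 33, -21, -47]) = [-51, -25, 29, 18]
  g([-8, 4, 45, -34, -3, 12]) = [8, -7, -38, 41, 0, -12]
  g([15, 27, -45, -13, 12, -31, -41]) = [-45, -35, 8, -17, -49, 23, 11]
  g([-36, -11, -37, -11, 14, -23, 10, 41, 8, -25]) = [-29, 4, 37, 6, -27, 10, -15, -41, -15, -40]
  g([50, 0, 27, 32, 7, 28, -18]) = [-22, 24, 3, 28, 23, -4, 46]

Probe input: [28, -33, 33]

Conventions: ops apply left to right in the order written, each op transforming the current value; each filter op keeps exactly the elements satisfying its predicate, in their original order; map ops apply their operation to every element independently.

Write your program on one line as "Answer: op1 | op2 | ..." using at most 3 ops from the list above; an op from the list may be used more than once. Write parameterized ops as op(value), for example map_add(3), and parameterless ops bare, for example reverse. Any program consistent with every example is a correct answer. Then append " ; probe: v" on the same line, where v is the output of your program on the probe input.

map_add(-7) | map_add(3) | reverse ; probe: [29, -37, 24]

Check, running the answer program on each example:
  [22, 33, -21, -47] -> [15, 26, -28, -54] -> [18, 29, -25, -51] -> [-51, -25, 29, 18]
  [-8, 4, 45, -34, -3, 12] -> [-15, -3, 38, -41, -10, 5] -> [-12, 0, 41, -38, -7, 8] -> [8, -7, -38, 41, 0, -12]
  [15, 27, -45, -13, 12, -31, -41] -> [8, 20, -52, -20, 5, -38, -48] -> [11, 23, -49, -17, 8, -35, -45] -> [-45, -35, 8, -17, -49, 23, 11]
  [-36, -11, -37, -11, 14, -23, 10, 41, 8, -25] -> [-43, -18, -44, -18, 7, -30, 3, 34, 1, -32] -> [-40, -15, -41, -15, 10, -27, 6, 37, 4, -29] -> [-29, 4, 37, 6, -27, 10, -15, -41, -15, -40]
  [50, 0, 27, 32, 7, 28, -18] -> [43, -7, 20, 25, 0, 21, -25] -> [46, -4, 23, 28, 3, 24, -22] -> [-22, 24, 3, 28, 23, -4, 46]
  probe: [28, -33, 33] -> [21, -40, 26] -> [24, -37, 29] -> [29, -37, 24]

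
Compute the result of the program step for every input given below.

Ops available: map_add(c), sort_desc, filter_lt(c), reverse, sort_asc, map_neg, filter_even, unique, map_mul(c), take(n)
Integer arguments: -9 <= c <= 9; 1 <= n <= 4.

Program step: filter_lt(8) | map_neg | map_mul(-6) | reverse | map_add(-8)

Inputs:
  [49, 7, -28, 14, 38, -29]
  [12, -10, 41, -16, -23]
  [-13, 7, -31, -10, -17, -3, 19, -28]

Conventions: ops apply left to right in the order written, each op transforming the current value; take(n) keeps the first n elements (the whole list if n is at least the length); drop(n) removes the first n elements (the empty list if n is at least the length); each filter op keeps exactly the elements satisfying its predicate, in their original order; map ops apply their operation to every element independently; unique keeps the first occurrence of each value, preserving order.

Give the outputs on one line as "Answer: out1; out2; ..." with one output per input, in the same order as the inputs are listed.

[-182, -176, 34]; [-146, -104, -68]; [-176, -26, -110, -68, -194, 34, -86]

Execution, op by op:
  [49, 7, -28, 14, 38, -29] -> [7, -28, -29] -> [-7, 28, 29] -> [42, -168, -174] -> [-174, -168, 42] -> [-182, -176, 34]
  [12, -10, 41, -16, -23] -> [-10, -16, -23] -> [10, 16, 23] -> [-60, -96, -138] -> [-138, -96, -60] -> [-146, -104, -68]
  [-13, 7, -31, -10, -17, -3, 19, -28] -> [-13, 7, -31, -10, -17, -3, -28] -> [13, -7, 31, 10, 17, 3, 28] -> [-78, 42, -186, -60, -102, -18, -168] -> [-168, -18, -102, -60, -186, 42, -78] -> [-176, -26, -110, -68, -194, 34, -86]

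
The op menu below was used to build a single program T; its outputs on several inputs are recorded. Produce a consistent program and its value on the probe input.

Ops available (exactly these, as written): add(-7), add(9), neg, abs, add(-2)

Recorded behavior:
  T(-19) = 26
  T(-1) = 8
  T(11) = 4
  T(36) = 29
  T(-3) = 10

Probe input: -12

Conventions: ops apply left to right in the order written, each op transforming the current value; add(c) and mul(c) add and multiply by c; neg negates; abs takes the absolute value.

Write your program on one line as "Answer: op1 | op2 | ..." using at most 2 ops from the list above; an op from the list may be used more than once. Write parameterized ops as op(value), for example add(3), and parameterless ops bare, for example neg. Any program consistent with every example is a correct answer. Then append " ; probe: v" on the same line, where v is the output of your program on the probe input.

add(-7) | abs ; probe: 19

Check, running the answer program on each example:
  -19 -> -26 -> 26
  -1 -> -8 -> 8
  11 -> 4 -> 4
  36 -> 29 -> 29
  -3 -> -10 -> 10
  probe: -12 -> -19 -> 19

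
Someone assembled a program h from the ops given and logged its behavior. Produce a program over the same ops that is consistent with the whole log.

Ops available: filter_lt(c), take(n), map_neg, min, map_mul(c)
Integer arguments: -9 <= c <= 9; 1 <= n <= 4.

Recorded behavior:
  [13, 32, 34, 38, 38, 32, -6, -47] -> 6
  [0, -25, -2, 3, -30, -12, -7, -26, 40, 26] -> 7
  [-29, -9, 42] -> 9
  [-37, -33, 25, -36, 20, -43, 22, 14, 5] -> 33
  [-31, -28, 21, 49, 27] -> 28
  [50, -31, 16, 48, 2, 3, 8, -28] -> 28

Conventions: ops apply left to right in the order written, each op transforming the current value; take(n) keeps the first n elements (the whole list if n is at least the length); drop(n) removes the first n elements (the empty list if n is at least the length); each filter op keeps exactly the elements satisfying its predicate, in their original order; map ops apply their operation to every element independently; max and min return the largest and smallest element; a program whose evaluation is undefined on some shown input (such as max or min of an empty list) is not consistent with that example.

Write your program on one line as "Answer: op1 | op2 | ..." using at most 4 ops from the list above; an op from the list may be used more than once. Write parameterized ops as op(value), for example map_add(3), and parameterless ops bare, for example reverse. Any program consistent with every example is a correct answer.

filter_lt(-3) | map_neg | min

Check, running the answer program on each example:
  [13, 32, 34, 38, 38, 32, -6, -47] -> [-6, -47] -> [6, 47] -> 6
  [0, -25, -2, 3, -30, -12, -7, -26, 40, 26] -> [-25, -30, -12, -7, -26] -> [25, 30, 12, 7, 26] -> 7
  [-29, -9, 42] -> [-29, -9] -> [29, 9] -> 9
  [-37, -33, 25, -36, 20, -43, 22, 14, 5] -> [-37, -33, -36, -43] -> [37, 33, 36, 43] -> 33
  [-31, -28, 21, 49, 27] -> [-31, -28] -> [31, 28] -> 28
  [50, -31, 16, 48, 2, 3, 8, -28] -> [-31, -28] -> [31, 28] -> 28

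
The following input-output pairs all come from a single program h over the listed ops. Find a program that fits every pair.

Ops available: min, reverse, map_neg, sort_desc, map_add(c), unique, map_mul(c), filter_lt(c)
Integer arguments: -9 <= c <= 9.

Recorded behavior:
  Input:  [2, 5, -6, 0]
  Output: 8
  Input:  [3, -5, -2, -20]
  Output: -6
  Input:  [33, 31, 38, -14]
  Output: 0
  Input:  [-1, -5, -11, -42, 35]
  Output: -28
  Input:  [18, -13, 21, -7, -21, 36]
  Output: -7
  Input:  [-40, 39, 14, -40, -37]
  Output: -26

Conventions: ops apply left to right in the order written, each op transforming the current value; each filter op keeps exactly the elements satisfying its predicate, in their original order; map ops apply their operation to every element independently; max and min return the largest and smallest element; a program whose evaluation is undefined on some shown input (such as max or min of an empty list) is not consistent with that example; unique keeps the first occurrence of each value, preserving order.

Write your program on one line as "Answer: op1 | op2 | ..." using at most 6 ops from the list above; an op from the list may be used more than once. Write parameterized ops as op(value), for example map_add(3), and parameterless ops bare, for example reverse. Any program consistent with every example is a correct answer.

sort_desc | map_add(2) | unique | map_add(8) | map_add(4) | min

Check, running the answer program on each example:
  [2, 5, -6, 0] -> [5, 2, 0, -6] -> [7, 4, 2, -4] -> [7, 4, 2, -4] -> [15, 12, 10, 4] -> [19, 16, 14, 8] -> 8
  [3, -5, -2, -20] -> [3, -2, -5, -20] -> [5, 0, -3, -18] -> [5, 0, -3, -18] -> [13, 8, 5, -10] -> [17, 12, 9, -6] -> -6
  [33, 31, 38, -14] -> [38, 33, 31, -14] -> [40, 35, 33, -12] -> [40, 35, 33, -12] -> [48, 43, 41, -4] -> [52, 47, 45, 0] -> 0
  [-1, -5, -11, -42, 35] -> [35, -1, -5, -11, -42] -> [37, 1, -3, -9, -40] -> [37, 1, -3, -9, -40] -> [45, 9, 5, -1, -32] -> [49, 13, 9, 3, -28] -> -28
  [18, -13, 21, -7, -21, 36] -> [36, 21, 18, -7, -13, -21] -> [38, 23, 20, -5, -11, -19] -> [38, 23, 20, -5, -11, -19] -> [46, 31, 28, 3, -3, -11] -> [50, 35, 32, 7, 1, -7] -> -7
  [-40, 39, 14, -40, -37] -> [39, 14, -37, -40, -40] -> [41, 16, -35, -38, -38] -> [41, 16, -35, -38] -> [49, 24, -27, -30] -> [53, 28, -23, -26] -> -26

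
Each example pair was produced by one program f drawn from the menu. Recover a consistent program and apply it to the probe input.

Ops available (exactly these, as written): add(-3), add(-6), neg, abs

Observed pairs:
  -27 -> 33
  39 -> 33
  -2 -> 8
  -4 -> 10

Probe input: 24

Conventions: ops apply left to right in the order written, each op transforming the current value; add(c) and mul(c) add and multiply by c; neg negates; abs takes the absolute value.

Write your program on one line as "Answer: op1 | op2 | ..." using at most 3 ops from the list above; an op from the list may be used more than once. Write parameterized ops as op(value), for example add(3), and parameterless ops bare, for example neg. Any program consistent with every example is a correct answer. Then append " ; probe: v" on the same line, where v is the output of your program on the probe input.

add(-6) | abs ; probe: 18

Check, running the answer program on each example:
  -27 -> -33 -> 33
  39 -> 33 -> 33
  -2 -> -8 -> 8
  -4 -> -10 -> 10
  probe: 24 -> 18 -> 18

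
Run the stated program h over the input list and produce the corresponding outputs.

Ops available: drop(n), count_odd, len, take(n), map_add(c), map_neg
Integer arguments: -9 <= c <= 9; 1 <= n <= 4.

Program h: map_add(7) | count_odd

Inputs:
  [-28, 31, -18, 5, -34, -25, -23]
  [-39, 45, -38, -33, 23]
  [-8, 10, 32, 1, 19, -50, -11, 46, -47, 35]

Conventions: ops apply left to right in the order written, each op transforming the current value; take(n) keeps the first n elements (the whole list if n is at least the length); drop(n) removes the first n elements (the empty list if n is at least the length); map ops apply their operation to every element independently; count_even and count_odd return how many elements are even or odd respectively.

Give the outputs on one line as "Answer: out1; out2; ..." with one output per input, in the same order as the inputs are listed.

Execution, op by op:
  [-28, 31, -18, 5, -34, -25, -23] -> [-21, 38, -11, 12, -27, -18, -16] -> 3
  [-39, 45, -38, -33, 23] -> [-32, 52, -31, -26, 30] -> 1
  [-8, 10, 32, 1, 19, -50, -11, 46, -47, 35] -> [-1, 17, 39, 8, 26, -43, -4, 53, -40, 42] -> 5

3; 1; 5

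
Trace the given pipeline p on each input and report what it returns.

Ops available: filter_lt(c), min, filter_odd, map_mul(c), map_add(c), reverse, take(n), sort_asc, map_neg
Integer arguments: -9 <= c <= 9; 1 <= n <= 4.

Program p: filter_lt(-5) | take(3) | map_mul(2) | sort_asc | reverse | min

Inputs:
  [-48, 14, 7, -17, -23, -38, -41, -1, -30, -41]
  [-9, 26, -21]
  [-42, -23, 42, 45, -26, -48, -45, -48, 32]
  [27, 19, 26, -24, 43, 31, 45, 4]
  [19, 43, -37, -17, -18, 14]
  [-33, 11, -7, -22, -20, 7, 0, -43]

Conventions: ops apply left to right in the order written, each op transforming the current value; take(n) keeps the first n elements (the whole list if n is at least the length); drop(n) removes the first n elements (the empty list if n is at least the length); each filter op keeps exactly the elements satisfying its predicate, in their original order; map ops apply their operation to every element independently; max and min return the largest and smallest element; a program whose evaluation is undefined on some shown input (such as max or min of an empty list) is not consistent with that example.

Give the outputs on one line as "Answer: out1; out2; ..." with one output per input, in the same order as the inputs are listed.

Execution, op by op:
  [-48, 14, 7, -17, -23, -38, -41, -1, -30, -41] -> [-48, -17, -23, -38, -41, -30, -41] -> [-48, -17, -23] -> [-96, -34, -46] -> [-96, -46, -34] -> [-34, -46, -96] -> -96
  [-9, 26, -21] -> [-9, -21] -> [-9, -21] -> [-18, -42] -> [-42, -18] -> [-18, -42] -> -42
  [-42, -23, 42, 45, -26, -48, -45, -48, 32] -> [-42, -23, -26, -48, -45, -48] -> [-42, -23, -26] -> [-84, -46, -52] -> [-84, -52, -46] -> [-46, -52, -84] -> -84
  [27, 19, 26, -24, 43, 31, 45, 4] -> [-24] -> [-24] -> [-48] -> [-48] -> [-48] -> -48
  [19, 43, -37, -17, -18, 14] -> [-37, -17, -18] -> [-37, -17, -18] -> [-74, -34, -36] -> [-74, -36, -34] -> [-34, -36, -74] -> -74
  [-33, 11, -7, -22, -20, 7, 0, -43] -> [-33, -7, -22, -20, -43] -> [-33, -7, -22] -> [-66, -14, -44] -> [-66, -44, -14] -> [-14, -44, -66] -> -66

-96; -42; -84; -48; -74; -66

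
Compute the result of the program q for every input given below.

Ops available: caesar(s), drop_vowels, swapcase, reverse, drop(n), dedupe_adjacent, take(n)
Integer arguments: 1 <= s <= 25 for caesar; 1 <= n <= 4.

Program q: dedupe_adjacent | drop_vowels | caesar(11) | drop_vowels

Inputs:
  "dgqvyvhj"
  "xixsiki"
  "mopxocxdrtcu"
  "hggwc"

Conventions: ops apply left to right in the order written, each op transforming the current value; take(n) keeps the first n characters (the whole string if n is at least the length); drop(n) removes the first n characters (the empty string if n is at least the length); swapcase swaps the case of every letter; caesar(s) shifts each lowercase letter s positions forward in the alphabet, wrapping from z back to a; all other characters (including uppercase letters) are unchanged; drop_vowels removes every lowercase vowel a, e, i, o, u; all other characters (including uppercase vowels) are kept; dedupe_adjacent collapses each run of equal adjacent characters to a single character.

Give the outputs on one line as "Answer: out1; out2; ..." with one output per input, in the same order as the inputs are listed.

"rbgjgs"; "dv"; "xncn"; "srhn"

Execution, op by op:
  "dgqvyvhj" -> "dgqvyvhj" -> "dgqvyvhj" -> "orbgjgsu" -> "rbgjgs"
  "xixsiki" -> "xixsiki" -> "xxsk" -> "iidv" -> "dv"
  "mopxocxdrtcu" -> "mopxocxdrtcu" -> "mpxcxdrtc" -> "xainiocen" -> "xncn"
  "hggwc" -> "hgwc" -> "hgwc" -> "srhn" -> "srhn"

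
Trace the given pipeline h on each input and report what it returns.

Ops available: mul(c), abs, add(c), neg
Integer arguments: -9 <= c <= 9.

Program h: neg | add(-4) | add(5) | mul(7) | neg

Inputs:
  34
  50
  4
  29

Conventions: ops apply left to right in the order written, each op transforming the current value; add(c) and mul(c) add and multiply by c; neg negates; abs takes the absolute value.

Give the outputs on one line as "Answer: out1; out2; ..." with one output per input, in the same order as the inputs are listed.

Execution, op by op:
  34 -> -34 -> -38 -> -33 -> -231 -> 231
  50 -> -50 -> -54 -> -49 -> -343 -> 343
  4 -> -4 -> -8 -> -3 -> -21 -> 21
  29 -> -29 -> -33 -> -28 -> -196 -> 196

231; 343; 21; 196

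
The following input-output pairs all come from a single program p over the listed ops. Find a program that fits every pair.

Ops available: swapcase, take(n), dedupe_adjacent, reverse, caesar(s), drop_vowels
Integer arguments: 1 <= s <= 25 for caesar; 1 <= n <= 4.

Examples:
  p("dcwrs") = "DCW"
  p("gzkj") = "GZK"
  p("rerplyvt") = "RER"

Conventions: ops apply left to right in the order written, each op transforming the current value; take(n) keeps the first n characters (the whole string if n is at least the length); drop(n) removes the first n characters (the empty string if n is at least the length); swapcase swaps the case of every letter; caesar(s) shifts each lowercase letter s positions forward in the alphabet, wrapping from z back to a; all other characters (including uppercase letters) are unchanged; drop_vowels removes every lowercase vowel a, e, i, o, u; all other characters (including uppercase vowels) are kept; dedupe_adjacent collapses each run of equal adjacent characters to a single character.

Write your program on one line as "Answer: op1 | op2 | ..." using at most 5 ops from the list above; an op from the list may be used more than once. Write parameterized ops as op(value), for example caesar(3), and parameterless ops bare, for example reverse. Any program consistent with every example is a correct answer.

take(4) | take(3) | reverse | swapcase | reverse

Check, running the answer program on each example:
  "dcwrs" -> "dcwr" -> "dcw" -> "wcd" -> "WCD" -> "DCW"
  "gzkj" -> "gzkj" -> "gzk" -> "kzg" -> "KZG" -> "GZK"
  "rerplyvt" -> "rerp" -> "rer" -> "rer" -> "RER" -> "RER"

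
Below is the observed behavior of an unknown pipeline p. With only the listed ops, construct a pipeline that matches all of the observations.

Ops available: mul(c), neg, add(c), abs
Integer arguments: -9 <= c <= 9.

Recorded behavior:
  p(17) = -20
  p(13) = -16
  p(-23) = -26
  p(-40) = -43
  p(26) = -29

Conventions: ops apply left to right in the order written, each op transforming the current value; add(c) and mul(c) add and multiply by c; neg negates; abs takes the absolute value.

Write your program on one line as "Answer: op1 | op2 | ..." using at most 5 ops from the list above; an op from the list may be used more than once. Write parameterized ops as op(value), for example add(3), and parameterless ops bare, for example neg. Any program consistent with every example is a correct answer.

neg | abs | add(3) | neg

Check, running the answer program on each example:
  17 -> -17 -> 17 -> 20 -> -20
  13 -> -13 -> 13 -> 16 -> -16
  -23 -> 23 -> 23 -> 26 -> -26
  -40 -> 40 -> 40 -> 43 -> -43
  26 -> -26 -> 26 -> 29 -> -29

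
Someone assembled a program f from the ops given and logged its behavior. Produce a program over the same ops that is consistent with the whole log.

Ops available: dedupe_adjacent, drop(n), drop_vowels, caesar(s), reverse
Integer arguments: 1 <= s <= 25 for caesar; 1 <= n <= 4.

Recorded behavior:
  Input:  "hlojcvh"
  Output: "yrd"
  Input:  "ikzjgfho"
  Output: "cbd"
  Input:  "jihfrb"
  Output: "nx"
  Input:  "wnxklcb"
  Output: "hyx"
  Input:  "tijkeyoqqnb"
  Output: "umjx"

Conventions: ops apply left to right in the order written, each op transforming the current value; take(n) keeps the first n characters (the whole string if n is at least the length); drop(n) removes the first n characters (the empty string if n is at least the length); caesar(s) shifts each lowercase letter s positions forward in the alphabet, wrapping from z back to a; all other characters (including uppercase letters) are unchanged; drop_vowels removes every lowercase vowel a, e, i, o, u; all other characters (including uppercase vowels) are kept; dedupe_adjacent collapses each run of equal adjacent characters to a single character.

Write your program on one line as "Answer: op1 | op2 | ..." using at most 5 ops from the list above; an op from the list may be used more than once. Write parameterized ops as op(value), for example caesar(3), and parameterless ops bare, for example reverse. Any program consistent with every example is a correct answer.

drop(4) | drop_vowels | caesar(11) | caesar(11) | dedupe_adjacent

Check, running the answer program on each example:
  "hlojcvh" -> "cvh" -> "cvh" -> "ngs" -> "yrd" -> "yrd"
  "ikzjgfho" -> "gfho" -> "gfh" -> "rqs" -> "cbd" -> "cbd"
  "jihfrb" -> "rb" -> "rb" -> "cm" -> "nx" -> "nx"
  "wnxklcb" -> "lcb" -> "lcb" -> "wnm" -> "hyx" -> "hyx"
  "tijkeyoqqnb" -> "eyoqqnb" -> "yqqnb" -> "jbbym" -> "ummjx" -> "umjx"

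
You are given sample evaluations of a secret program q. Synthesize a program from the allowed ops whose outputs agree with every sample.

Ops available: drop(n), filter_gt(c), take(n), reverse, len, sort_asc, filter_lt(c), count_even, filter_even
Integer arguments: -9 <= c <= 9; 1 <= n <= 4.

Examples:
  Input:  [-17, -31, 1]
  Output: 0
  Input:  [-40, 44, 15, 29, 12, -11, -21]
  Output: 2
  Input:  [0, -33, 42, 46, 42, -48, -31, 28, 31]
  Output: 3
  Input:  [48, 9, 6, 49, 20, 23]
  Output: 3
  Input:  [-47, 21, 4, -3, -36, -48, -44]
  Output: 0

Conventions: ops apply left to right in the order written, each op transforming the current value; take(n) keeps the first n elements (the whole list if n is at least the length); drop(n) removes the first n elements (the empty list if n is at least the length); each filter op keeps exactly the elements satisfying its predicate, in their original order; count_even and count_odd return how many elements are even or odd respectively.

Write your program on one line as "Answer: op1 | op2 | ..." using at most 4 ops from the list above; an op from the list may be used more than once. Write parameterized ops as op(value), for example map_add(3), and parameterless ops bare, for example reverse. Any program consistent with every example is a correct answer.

filter_gt(5) | filter_even | take(3) | count_even

Check, running the answer program on each example:
  [-17, -31, 1] -> [] -> [] -> [] -> 0
  [-40, 44, 15, 29, 12, -11, -21] -> [44, 15, 29, 12] -> [44, 12] -> [44, 12] -> 2
  [0, -33, 42, 46, 42, -48, -31, 28, 31] -> [42, 46, 42, 28, 31] -> [42, 46, 42, 28] -> [42, 46, 42] -> 3
  [48, 9, 6, 49, 20, 23] -> [48, 9, 6, 49, 20, 23] -> [48, 6, 20] -> [48, 6, 20] -> 3
  [-47, 21, 4, -3, -36, -48, -44] -> [21] -> [] -> [] -> 0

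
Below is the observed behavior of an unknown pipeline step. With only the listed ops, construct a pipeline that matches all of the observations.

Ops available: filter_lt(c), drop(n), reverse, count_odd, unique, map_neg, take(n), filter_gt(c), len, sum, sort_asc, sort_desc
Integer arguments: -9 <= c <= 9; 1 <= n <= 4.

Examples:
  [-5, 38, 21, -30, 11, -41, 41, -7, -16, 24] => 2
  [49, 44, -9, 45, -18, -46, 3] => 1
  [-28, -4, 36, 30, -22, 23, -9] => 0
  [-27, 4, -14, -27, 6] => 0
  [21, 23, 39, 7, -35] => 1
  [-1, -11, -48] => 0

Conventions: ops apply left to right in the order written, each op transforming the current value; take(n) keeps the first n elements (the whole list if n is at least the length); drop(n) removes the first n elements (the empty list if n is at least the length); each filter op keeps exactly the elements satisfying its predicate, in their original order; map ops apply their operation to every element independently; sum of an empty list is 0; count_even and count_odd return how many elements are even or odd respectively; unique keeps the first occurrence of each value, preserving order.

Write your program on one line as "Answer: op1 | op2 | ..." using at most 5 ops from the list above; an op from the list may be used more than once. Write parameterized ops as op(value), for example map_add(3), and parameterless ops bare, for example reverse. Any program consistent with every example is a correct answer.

filter_gt(0) | reverse | drop(3) | len

Check, running the answer program on each example:
  [-5, 38, 21, -30, 11, -41, 41, -7, -16, 24] -> [38, 21, 11, 41, 24] -> [24, 41, 11, 21, 38] -> [21, 38] -> 2
  [49, 44, -9, 45, -18, -46, 3] -> [49, 44, 45, 3] -> [3, 45, 44, 49] -> [49] -> 1
  [-28, -4, 36, 30, -22, 23, -9] -> [36, 30, 23] -> [23, 30, 36] -> [] -> 0
  [-27, 4, -14, -27, 6] -> [4, 6] -> [6, 4] -> [] -> 0
  [21, 23, 39, 7, -35] -> [21, 23, 39, 7] -> [7, 39, 23, 21] -> [21] -> 1
  [-1, -11, -48] -> [] -> [] -> [] -> 0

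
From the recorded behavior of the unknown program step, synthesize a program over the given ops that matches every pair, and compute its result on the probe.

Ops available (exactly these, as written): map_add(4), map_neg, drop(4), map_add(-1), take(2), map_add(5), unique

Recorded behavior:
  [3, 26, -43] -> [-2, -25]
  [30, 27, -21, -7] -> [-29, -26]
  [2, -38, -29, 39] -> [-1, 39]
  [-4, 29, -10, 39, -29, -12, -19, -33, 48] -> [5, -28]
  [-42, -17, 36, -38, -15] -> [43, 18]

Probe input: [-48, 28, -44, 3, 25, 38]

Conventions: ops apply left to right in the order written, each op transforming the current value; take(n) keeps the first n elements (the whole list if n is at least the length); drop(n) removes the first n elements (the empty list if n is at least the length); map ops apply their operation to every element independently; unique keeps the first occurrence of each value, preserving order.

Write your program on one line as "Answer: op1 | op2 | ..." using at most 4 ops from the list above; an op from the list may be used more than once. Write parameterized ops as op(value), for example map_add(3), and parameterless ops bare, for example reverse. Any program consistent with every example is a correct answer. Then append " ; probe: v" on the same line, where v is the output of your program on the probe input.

map_add(-1) | map_neg | take(2) ; probe: [49, -27]

Check, running the answer program on each example:
  [3, 26, -43] -> [2, 25, -44] -> [-2, -25, 44] -> [-2, -25]
  [30, 27, -21, -7] -> [29, 26, -22, -8] -> [-29, -26, 22, 8] -> [-29, -26]
  [2, -38, -29, 39] -> [1, -39, -30, 38] -> [-1, 39, 30, -38] -> [-1, 39]
  [-4, 29, -10, 39, -29, -12, -19, -33, 48] -> [-5, 28, -11, 38, -30, -13, -20, -34, 47] -> [5, -28, 11, -38, 30, 13, 20, 34, -47] -> [5, -28]
  [-42, -17, 36, -38, -15] -> [-43, -18, 35, -39, -16] -> [43, 18, -35, 39, 16] -> [43, 18]
  probe: [-48, 28, -44, 3, 25, 38] -> [-49, 27, -45, 2, 24, 37] -> [49, -27, 45, -2, -24, -37] -> [49, -27]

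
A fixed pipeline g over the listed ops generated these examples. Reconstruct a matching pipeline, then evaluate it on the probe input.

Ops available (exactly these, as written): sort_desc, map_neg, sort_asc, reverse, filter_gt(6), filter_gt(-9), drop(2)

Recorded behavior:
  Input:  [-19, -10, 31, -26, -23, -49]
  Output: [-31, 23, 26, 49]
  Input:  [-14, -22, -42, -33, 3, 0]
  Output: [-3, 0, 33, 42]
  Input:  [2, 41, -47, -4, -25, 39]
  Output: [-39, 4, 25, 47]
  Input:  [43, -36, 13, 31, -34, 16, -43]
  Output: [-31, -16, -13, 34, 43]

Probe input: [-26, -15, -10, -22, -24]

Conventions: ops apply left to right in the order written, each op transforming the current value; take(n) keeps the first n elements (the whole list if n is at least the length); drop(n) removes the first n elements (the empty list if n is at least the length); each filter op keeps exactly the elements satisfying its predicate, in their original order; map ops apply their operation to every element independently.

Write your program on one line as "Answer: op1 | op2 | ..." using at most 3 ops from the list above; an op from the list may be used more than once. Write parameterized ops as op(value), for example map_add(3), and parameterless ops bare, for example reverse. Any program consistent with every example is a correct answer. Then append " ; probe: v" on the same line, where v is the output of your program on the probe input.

drop(2) | map_neg | sort_asc ; probe: [10, 22, 24]

Check, running the answer program on each example:
  [-19, -10, 31, -26, -23, -49] -> [31, -26, -23, -49] -> [-31, 26, 23, 49] -> [-31, 23, 26, 49]
  [-14, -22, -42, -33, 3, 0] -> [-42, -33, 3, 0] -> [42, 33, -3, 0] -> [-3, 0, 33, 42]
  [2, 41, -47, -4, -25, 39] -> [-47, -4, -25, 39] -> [47, 4, 25, -39] -> [-39, 4, 25, 47]
  [43, -36, 13, 31, -34, 16, -43] -> [13, 31, -34, 16, -43] -> [-13, -31, 34, -16, 43] -> [-31, -16, -13, 34, 43]
  probe: [-26, -15, -10, -22, -24] -> [-10, -22, -24] -> [10, 22, 24] -> [10, 22, 24]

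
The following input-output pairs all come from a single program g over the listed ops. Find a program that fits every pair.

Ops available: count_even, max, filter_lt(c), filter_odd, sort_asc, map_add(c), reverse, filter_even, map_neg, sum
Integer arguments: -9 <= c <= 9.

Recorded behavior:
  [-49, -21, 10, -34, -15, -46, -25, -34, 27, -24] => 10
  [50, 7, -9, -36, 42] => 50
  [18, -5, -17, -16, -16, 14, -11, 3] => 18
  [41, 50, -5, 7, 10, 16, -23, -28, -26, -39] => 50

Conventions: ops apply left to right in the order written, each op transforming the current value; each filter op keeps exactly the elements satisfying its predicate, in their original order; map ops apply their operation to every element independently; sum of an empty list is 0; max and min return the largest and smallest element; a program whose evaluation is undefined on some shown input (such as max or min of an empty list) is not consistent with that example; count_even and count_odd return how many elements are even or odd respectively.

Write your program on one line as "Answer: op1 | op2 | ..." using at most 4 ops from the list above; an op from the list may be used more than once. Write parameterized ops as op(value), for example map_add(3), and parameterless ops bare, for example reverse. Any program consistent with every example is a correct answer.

sort_asc | filter_even | max

Check, running the answer program on each example:
  [-49, -21, 10, -34, -15, -46, -25, -34, 27, -24] -> [-49, -46, -34, -34, -25, -24, -21, -15, 10, 27] -> [-46, -34, -34, -24, 10] -> 10
  [50, 7, -9, -36, 42] -> [-36, -9, 7, 42, 50] -> [-36, 42, 50] -> 50
  [18, -5, -17, -16, -16, 14, -11, 3] -> [-17, -16, -16, -11, -5, 3, 14, 18] -> [-16, -16, 14, 18] -> 18
  [41, 50, -5, 7, 10, 16, -23, -28, -26, -39] -> [-39, -28, -26, -23, -5, 7, 10, 16, 41, 50] -> [-28, -26, 10, 16, 50] -> 50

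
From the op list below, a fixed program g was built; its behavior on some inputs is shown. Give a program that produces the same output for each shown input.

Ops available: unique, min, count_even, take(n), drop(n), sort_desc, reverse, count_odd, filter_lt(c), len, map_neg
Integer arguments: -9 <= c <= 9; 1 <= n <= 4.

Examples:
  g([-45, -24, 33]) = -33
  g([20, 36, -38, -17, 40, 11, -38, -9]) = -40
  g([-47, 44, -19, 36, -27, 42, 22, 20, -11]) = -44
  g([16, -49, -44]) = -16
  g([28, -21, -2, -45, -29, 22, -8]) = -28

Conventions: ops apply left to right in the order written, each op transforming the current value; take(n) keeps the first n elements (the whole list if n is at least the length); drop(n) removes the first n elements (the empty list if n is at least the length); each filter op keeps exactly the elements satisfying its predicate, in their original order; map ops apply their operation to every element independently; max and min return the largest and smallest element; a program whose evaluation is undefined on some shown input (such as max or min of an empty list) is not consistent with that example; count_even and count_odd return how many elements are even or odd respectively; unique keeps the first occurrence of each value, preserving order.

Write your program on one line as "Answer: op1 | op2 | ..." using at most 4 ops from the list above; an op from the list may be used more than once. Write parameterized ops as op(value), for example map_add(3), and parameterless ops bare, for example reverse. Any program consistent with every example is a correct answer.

unique | map_neg | min

Check, running the answer program on each example:
  [-45, -24, 33] -> [-45, -24, 33] -> [45, 24, -33] -> -33
  [20, 36, -38, -17, 40, 11, -38, -9] -> [20, 36, -38, -17, 40, 11, -9] -> [-20, -36, 38, 17, -40, -11, 9] -> -40
  [-47, 44, -19, 36, -27, 42, 22, 20, -11] -> [-47, 44, -19, 36, -27, 42, 22, 20, -11] -> [47, -44, 19, -36, 27, -42, -22, -20, 11] -> -44
  [16, -49, -44] -> [16, -49, -44] -> [-16, 49, 44] -> -16
  [28, -21, -2, -45, -29, 22, -8] -> [28, -21, -2, -45, -29, 22, -8] -> [-28, 21, 2, 45, 29, -22, 8] -> -28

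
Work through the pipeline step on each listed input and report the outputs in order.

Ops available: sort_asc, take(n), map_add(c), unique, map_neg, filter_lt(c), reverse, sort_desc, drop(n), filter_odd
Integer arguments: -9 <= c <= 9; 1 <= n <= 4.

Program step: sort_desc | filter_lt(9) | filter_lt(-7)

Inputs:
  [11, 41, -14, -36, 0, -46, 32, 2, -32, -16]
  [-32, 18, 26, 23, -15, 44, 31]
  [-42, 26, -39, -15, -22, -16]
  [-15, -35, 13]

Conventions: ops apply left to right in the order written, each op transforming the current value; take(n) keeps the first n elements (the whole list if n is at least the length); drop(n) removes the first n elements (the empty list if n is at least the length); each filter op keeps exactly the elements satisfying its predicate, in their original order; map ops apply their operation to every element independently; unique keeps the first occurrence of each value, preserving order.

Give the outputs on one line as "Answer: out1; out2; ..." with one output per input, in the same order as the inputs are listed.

[-14, -16, -32, -36, -46]; [-15, -32]; [-15, -16, -22, -39, -42]; [-15, -35]

Execution, op by op:
  [11, 41, -14, -36, 0, -46, 32, 2, -32, -16] -> [41, 32, 11, 2, 0, -14, -16, -32, -36, -46] -> [2, 0, -14, -16, -32, -36, -46] -> [-14, -16, -32, -36, -46]
  [-32, 18, 26, 23, -15, 44, 31] -> [44, 31, 26, 23, 18, -15, -32] -> [-15, -32] -> [-15, -32]
  [-42, 26, -39, -15, -22, -16] -> [26, -15, -16, -22, -39, -42] -> [-15, -16, -22, -39, -42] -> [-15, -16, -22, -39, -42]
  [-15, -35, 13] -> [13, -15, -35] -> [-15, -35] -> [-15, -35]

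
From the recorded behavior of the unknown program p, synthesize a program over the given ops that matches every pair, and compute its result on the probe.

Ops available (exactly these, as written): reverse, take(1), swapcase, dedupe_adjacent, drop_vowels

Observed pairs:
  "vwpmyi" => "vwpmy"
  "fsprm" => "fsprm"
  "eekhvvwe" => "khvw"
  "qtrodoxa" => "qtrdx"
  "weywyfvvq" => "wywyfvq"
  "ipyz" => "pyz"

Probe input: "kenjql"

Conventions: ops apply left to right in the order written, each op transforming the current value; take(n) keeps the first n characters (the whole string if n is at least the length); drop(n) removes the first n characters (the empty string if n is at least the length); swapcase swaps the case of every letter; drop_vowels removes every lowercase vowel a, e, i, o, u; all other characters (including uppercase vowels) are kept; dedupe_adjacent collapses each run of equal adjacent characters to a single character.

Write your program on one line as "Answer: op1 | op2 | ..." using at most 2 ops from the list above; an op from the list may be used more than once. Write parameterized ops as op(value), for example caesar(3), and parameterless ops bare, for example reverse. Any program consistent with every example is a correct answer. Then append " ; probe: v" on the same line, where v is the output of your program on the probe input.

dedupe_adjacent | drop_vowels ; probe: "knjql"

Check, running the answer program on each example:
  "vwpmyi" -> "vwpmyi" -> "vwpmy"
  "fsprm" -> "fsprm" -> "fsprm"
  "eekhvvwe" -> "ekhvwe" -> "khvw"
  "qtrodoxa" -> "qtrodoxa" -> "qtrdx"
  "weywyfvvq" -> "weywyfvq" -> "wywyfvq"
  "ipyz" -> "ipyz" -> "pyz"
  probe: "kenjql" -> "kenjql" -> "knjql"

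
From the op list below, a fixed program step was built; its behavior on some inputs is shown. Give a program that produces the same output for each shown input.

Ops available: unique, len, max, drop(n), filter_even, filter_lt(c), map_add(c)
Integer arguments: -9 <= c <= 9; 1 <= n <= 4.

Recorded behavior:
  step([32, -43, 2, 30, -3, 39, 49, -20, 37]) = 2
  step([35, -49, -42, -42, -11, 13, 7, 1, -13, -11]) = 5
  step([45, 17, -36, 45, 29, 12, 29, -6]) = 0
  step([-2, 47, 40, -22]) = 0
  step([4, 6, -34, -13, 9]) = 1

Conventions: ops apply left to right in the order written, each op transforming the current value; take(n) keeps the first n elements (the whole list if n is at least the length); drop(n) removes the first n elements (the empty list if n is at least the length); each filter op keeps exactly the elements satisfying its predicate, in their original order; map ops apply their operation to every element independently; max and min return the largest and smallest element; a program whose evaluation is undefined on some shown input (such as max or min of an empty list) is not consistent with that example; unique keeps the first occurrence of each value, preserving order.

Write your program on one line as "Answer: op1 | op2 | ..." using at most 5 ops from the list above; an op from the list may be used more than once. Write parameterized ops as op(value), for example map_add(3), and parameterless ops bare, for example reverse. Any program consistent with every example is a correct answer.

filter_lt(6) | map_add(7) | filter_even | len

Check, running the answer program on each example:
  [32, -43, 2, 30, -3, 39, 49, -20, 37] -> [-43, 2, -3, -20] -> [-36, 9, 4, -13] -> [-36, 4] -> 2
  [35, -49, -42, -42, -11, 13, 7, 1, -13, -11] -> [-49, -42, -42, -11, 1, -13, -11] -> [-42, -35, -35, -4, 8, -6, -4] -> [-42, -4, 8, -6, -4] -> 5
  [45, 17, -36, 45, 29, 12, 29, -6] -> [-36, -6] -> [-29, 1] -> [] -> 0
  [-2, 47, 40, -22] -> [-2, -22] -> [5, -15] -> [] -> 0
  [4, 6, -34, -13, 9] -> [4, -34, -13] -> [11, -27, -6] -> [-6] -> 1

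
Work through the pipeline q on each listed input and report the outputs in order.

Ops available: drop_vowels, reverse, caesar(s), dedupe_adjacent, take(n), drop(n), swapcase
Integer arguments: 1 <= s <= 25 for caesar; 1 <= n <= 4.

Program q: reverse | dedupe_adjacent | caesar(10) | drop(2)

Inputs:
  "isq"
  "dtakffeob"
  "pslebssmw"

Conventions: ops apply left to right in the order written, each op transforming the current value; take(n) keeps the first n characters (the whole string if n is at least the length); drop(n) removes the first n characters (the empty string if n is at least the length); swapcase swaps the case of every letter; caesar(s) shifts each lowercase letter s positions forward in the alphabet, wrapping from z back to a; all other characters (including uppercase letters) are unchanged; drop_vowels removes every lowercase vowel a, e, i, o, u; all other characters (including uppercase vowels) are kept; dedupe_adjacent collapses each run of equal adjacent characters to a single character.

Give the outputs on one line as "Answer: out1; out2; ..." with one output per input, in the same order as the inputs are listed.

Execution, op by op:
  "isq" -> "qsi" -> "qsi" -> "acs" -> "s"
  "dtakffeob" -> "boeffkatd" -> "boefkatd" -> "lyopukdn" -> "opukdn"
  "pslebssmw" -> "wmssbelsp" -> "wmsbelsp" -> "gwclovcz" -> "clovcz"

"s"; "opukdn"; "clovcz"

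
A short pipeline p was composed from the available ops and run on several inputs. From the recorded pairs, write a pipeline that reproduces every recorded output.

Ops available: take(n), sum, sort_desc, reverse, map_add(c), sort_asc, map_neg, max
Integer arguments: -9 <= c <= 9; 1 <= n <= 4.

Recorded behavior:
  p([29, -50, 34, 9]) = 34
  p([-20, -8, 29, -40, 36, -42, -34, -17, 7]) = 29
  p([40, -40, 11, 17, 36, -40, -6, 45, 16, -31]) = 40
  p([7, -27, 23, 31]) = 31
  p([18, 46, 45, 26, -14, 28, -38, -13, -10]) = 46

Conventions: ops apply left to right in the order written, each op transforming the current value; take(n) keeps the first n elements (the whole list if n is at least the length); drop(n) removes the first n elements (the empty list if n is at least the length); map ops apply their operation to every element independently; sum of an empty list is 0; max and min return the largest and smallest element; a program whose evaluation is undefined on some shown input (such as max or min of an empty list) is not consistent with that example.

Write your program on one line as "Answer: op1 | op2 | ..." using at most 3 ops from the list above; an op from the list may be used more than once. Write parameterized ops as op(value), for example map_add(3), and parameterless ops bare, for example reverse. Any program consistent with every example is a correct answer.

take(4) | max

Check, running the answer program on each example:
  [29, -50, 34, 9] -> [29, -50, 34, 9] -> 34
  [-20, -8, 29, -40, 36, -42, -34, -17, 7] -> [-20, -8, 29, -40] -> 29
  [40, -40, 11, 17, 36, -40, -6, 45, 16, -31] -> [40, -40, 11, 17] -> 40
  [7, -27, 23, 31] -> [7, -27, 23, 31] -> 31
  [18, 46, 45, 26, -14, 28, -38, -13, -10] -> [18, 46, 45, 26] -> 46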